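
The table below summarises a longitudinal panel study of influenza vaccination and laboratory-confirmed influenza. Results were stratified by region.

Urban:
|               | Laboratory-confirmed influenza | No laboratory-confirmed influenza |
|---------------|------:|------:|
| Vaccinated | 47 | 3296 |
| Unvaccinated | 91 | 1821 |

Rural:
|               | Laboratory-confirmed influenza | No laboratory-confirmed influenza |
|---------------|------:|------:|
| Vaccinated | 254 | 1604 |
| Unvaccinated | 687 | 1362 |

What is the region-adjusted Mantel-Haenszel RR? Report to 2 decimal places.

0.39

RR_MH = Σ(aᵢ·n₀ᵢ/nᵢ) / Σ(cᵢ·n₁ᵢ/nᵢ), with n₁ᵢ = aᵢ+bᵢ (exposed), n₀ᵢ = cᵢ+dᵢ (unexposed), nᵢ = n₁ᵢ+n₀ᵢ.
Stratum 1 (Urban): n₁ = 3343, n₀ = 1912, n = 5255; a·n₀/n = 47·1912/5255 = 17.1007; c·n₁/n = 91·3343/5255 = 57.8902
Stratum 2 (Rural): n₁ = 1858, n₀ = 2049, n = 3907; a·n₀/n = 254·2049/3907 = 133.2086; c·n₁/n = 687·1858/3907 = 326.7074
RR_MH = (17.1007 + 133.2086) / (57.8902 + 326.7074) = 150.3093 / 384.5976 = 0.39082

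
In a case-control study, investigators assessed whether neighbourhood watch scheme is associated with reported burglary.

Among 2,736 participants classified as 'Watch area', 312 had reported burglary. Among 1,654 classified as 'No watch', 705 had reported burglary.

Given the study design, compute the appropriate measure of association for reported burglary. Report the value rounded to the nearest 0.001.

From the description: a = 312, b = 2424, c = 705, d = 949.
This is a case-control study: participants were sampled on outcome status, so risks in the source population cannot be estimated directly — relative risk is not valid here. The odds ratio is the appropriate measure.
OR = (a·d)/(b·c) = (312 × 949) / (2424 × 705) = 296088 / 1708920 = 0.17326

0.173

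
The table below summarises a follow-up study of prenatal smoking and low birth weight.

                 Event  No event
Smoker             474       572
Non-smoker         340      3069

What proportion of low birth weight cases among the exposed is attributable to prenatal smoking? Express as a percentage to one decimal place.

78.0

Cells: a = 474, b = 572, c = 340, d = 3069.
Risk in exposed = 474/1046 = 0.45315; risk in unexposed = 340/3409 = 0.09974.
RR = 0.45315/0.09974 = 4.54354
AR% = (RR − 1)/RR × 100 = (4.54354 − 1)/4.54354 × 100 = 77.9907%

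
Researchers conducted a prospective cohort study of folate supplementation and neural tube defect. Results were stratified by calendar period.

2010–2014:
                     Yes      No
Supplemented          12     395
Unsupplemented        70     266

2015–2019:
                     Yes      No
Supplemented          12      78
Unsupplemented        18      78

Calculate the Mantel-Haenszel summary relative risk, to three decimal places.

RR_MH = Σ(aᵢ·n₀ᵢ/nᵢ) / Σ(cᵢ·n₁ᵢ/nᵢ), with n₁ᵢ = aᵢ+bᵢ (exposed), n₀ᵢ = cᵢ+dᵢ (unexposed), nᵢ = n₁ᵢ+n₀ᵢ.
Stratum 1 (2010–2014): n₁ = 407, n₀ = 336, n = 743; a·n₀/n = 12·336/743 = 5.4266; c·n₁/n = 70·407/743 = 38.3445
Stratum 2 (2015–2019): n₁ = 90, n₀ = 96, n = 186; a·n₀/n = 12·96/186 = 6.1935; c·n₁/n = 18·90/186 = 8.7097
RR_MH = (5.4266 + 6.1935) / (38.3445 + 8.7097) = 11.6202 / 47.0542 = 0.24695

0.247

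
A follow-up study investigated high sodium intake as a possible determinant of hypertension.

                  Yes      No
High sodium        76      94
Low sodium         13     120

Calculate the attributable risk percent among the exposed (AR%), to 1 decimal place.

Cells: a = 76, b = 94, c = 13, d = 120.
Risk in exposed = 76/170 = 0.44706; risk in unexposed = 13/133 = 0.09774.
RR = 0.44706/0.09774 = 4.57376
AR% = (RR − 1)/RR × 100 = (4.57376 − 1)/4.57376 × 100 = 78.1361%

78.1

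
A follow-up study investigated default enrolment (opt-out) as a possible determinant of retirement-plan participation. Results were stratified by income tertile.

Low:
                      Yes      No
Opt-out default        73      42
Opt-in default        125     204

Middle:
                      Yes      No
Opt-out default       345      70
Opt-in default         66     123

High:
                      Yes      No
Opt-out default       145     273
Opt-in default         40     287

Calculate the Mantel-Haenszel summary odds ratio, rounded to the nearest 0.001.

OR_MH = Σ(aᵢdᵢ/nᵢ) / Σ(bᵢcᵢ/nᵢ), where nᵢ is the stratum total.
Stratum 1 (Low): n = 444; a·d/n = 73·204/444 = 33.5405; b·c/n = 42·125/444 = 11.8243
Stratum 2 (Middle): n = 604; a·d/n = 345·123/604 = 70.2566; b·c/n = 70·66/604 = 7.6490
Stratum 3 (High): n = 745; a·d/n = 145·287/745 = 55.8591; b·c/n = 273·40/745 = 14.6577
OR_MH = (33.5405 + 70.2566 + 55.8591) / (11.8243 + 7.6490 + 14.6577) = 159.6562 / 34.1310 = 4.67774

4.678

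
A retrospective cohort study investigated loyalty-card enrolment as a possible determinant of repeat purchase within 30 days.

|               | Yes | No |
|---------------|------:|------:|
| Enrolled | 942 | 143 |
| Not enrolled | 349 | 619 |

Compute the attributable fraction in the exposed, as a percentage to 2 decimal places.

58.47

Cells: a = 942, b = 143, c = 349, d = 619.
Risk in exposed = 942/1085 = 0.86820; risk in unexposed = 349/968 = 0.36054.
RR = 0.86820/0.36054 = 2.40808
AR% = (RR − 1)/RR × 100 = (2.40808 − 1)/2.40808 × 100 = 58.4732%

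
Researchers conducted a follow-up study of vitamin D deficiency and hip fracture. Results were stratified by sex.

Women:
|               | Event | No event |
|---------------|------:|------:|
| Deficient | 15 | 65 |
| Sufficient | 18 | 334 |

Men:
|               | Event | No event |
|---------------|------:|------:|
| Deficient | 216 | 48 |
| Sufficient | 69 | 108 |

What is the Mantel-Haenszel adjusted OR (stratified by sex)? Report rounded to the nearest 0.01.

6.31

OR_MH = Σ(aᵢdᵢ/nᵢ) / Σ(bᵢcᵢ/nᵢ), where nᵢ is the stratum total.
Stratum 1 (Women): n = 432; a·d/n = 15·334/432 = 11.5972; b·c/n = 65·18/432 = 2.7083
Stratum 2 (Men): n = 441; a·d/n = 216·108/441 = 52.8980; b·c/n = 48·69/441 = 7.5102
OR_MH = (11.5972 + 52.8980) / (2.7083 + 7.5102) = 64.4952 / 10.2185 = 6.31159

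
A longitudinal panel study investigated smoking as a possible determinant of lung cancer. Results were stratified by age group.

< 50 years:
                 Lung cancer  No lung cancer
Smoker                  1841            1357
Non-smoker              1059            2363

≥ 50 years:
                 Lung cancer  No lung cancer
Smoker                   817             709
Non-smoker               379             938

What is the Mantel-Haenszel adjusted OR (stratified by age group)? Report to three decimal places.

2.974

OR_MH = Σ(aᵢdᵢ/nᵢ) / Σ(bᵢcᵢ/nᵢ), where nᵢ is the stratum total.
Stratum 1 (< 50 years): n = 6620; a·d/n = 1841·2363/6620 = 657.1424; b·c/n = 1357·1059/6620 = 217.0790
Stratum 2 (≥ 50 years): n = 2843; a·d/n = 817·938/2843 = 269.5554; b·c/n = 709·379/2843 = 94.5167
OR_MH = (657.1424 + 269.5554) / (217.0790 + 94.5167) = 926.6978 / 311.5957 = 2.97404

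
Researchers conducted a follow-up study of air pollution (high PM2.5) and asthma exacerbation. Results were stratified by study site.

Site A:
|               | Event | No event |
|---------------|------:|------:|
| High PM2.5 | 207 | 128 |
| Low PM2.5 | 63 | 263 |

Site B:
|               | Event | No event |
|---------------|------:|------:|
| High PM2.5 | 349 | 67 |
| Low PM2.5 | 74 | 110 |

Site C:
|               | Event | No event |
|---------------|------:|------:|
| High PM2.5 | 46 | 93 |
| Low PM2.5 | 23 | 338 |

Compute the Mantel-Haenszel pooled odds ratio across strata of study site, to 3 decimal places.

OR_MH = Σ(aᵢdᵢ/nᵢ) / Σ(bᵢcᵢ/nᵢ), where nᵢ is the stratum total.
Stratum 1 (Site A): n = 661; a·d/n = 207·263/661 = 82.3616; b·c/n = 128·63/661 = 12.1997
Stratum 2 (Site B): n = 600; a·d/n = 349·110/600 = 63.9833; b·c/n = 67·74/600 = 8.2633
Stratum 3 (Site C): n = 500; a·d/n = 46·338/500 = 31.0960; b·c/n = 93·23/500 = 4.2780
OR_MH = (82.3616 + 63.9833 + 31.0960) / (12.1997 + 8.2633 + 4.2780) = 177.4409 / 24.7410 = 7.17193

7.172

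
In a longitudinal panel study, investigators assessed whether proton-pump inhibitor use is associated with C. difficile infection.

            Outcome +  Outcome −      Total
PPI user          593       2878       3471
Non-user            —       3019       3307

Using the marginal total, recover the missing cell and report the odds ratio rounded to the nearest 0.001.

2.160

The missing cell is in the unexposed row: 3307 − 3019 = 288.
So a = 593, b = 2878, c = 288, d = 3019.
OR = (a·d)/(b·c) = (593 × 3019) / (2878 × 288) = 1790267 / 828864 = 2.15990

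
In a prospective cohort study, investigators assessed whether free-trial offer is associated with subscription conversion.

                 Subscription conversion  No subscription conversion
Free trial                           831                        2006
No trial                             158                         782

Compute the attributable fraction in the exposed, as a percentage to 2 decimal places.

Cells: a = 831, b = 2006, c = 158, d = 782.
Risk in exposed = 831/2837 = 0.29292; risk in unexposed = 158/940 = 0.16809.
RR = 0.29292/0.16809 = 1.74266
AR% = (RR − 1)/RR × 100 = (1.74266 − 1)/1.74266 × 100 = 42.6164%

42.62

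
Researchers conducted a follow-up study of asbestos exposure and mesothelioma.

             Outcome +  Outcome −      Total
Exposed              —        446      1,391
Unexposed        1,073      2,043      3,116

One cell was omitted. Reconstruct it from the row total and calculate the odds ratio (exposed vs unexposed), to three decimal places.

4.034

The missing cell is in the exposed row: 1391 − 446 = 945.
So a = 945, b = 446, c = 1073, d = 2043.
OR = (a·d)/(b·c) = (945 × 2043) / (446 × 1073) = 1930635 / 478558 = 4.03428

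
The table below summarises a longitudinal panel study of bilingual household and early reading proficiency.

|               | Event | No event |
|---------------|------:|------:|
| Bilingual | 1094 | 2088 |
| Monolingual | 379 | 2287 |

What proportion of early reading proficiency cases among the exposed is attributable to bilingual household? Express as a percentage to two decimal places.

58.65

Cells: a = 1094, b = 2088, c = 379, d = 2287.
Risk in exposed = 1094/3182 = 0.34381; risk in unexposed = 379/2666 = 0.14216.
RR = 0.34381/0.14216 = 2.41846
AR% = (RR − 1)/RR × 100 = (2.41846 − 1)/2.41846 × 100 = 58.6513%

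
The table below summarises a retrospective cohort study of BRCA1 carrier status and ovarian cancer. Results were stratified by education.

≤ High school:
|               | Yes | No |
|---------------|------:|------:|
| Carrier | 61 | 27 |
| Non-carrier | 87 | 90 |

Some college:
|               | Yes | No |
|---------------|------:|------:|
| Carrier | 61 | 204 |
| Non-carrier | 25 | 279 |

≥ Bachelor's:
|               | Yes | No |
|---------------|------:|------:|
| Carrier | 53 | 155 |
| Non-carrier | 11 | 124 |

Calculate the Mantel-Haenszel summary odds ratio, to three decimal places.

OR_MH = Σ(aᵢdᵢ/nᵢ) / Σ(bᵢcᵢ/nᵢ), where nᵢ is the stratum total.
Stratum 1 (≤ High school): n = 265; a·d/n = 61·90/265 = 20.7170; b·c/n = 27·87/265 = 8.8642
Stratum 2 (Some college): n = 569; a·d/n = 61·279/569 = 29.9104; b·c/n = 204·25/569 = 8.9631
Stratum 3 (≥ Bachelor's): n = 343; a·d/n = 53·124/343 = 19.1603; b·c/n = 155·11/343 = 4.9708
OR_MH = (20.7170 + 29.9104 + 19.1603) / (8.8642 + 8.9631 + 4.9708) = 69.7877 / 22.7981 = 3.06112

3.061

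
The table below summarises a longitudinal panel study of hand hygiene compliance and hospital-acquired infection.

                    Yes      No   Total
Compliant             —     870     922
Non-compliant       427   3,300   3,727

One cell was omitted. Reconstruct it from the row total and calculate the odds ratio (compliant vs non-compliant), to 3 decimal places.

0.462

The missing cell is in the exposed row: 922 − 870 = 52.
So a = 52, b = 870, c = 427, d = 3300.
OR = (a·d)/(b·c) = (52 × 3300) / (870 × 427) = 171600 / 371490 = 0.46192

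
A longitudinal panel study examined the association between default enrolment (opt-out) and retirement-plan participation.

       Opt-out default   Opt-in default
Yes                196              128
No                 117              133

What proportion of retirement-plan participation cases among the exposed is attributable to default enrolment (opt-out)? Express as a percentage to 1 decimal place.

21.7

Reading the table with exposure as columns: a = 196 (Opt-out default, case), b = 117 (Opt-out default, non-case), c = 128 (Opt-in default, case), d = 133.
Risk in exposed = 196/313 = 0.62620; risk in unexposed = 128/261 = 0.49042.
RR = 0.62620/0.49042 = 1.27686
AR% = (RR − 1)/RR × 100 = (1.27686 − 1)/1.27686 × 100 = 21.6827%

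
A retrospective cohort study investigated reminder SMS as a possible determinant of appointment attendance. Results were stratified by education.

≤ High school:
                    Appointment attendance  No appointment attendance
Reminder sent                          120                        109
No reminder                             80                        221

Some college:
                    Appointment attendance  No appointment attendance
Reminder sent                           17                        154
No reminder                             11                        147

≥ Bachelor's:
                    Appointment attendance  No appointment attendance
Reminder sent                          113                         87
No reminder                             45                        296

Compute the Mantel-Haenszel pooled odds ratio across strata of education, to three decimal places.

OR_MH = Σ(aᵢdᵢ/nᵢ) / Σ(bᵢcᵢ/nᵢ), where nᵢ is the stratum total.
Stratum 1 (≤ High school): n = 530; a·d/n = 120·221/530 = 50.0377; b·c/n = 109·80/530 = 16.4528
Stratum 2 (Some college): n = 329; a·d/n = 17·147/329 = 7.5957; b·c/n = 154·11/329 = 5.1489
Stratum 3 (≥ Bachelor's): n = 541; a·d/n = 113·296/541 = 61.8262; b·c/n = 87·45/541 = 7.2366
OR_MH = (50.0377 + 7.5957 + 61.8262) / (16.4528 + 5.1489 + 7.2366) = 119.4597 / 28.8384 = 4.14239

4.142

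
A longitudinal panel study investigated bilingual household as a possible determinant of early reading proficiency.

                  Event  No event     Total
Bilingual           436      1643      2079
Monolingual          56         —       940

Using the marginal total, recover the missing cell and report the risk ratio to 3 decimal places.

The missing cell is in the unexposed row: 940 − 56 = 884.
So a = 436, b = 1643, c = 56, d = 884.
RR = [a/(a+b)] / [c/(c+d)] = (436/2079) / (56/940) = 0.20972/0.05957 = 3.52024

3.520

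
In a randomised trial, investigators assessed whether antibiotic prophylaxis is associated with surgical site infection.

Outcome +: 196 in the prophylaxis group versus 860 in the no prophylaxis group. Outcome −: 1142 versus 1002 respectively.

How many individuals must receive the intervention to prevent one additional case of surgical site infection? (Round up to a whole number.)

4

Risk in treated group = 196/1338 = 0.14649; risk in control = 860/1862 = 0.46187.
Absolute risk reduction = 0.46187 − 0.14649 = 0.31538
NNT = 1 / ARR = 1 / 0.31538 = 3.171 → round up → 4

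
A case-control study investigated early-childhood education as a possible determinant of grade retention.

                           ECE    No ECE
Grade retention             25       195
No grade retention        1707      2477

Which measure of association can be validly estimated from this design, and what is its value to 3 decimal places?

Reading the table with exposure as columns: a = 25 (ECE, case), b = 1707 (ECE, non-case), c = 195 (No ECE, case), d = 2477.
This is a case-control study: participants were sampled on outcome status, so risks in the source population cannot be estimated directly — relative risk is not valid here. The odds ratio is the appropriate measure.
OR = (a·d)/(b·c) = (25 × 2477) / (1707 × 195) = 61925 / 332865 = 0.18604

0.186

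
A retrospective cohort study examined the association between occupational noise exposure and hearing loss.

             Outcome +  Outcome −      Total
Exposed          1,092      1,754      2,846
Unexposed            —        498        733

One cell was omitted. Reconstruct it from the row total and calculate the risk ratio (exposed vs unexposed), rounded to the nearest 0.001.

1.197

The missing cell is in the unexposed row: 733 − 498 = 235.
So a = 1092, b = 1754, c = 235, d = 498.
RR = [a/(a+b)] / [c/(c+d)] = (1092/2846) / (235/733) = 0.38370/0.32060 = 1.19681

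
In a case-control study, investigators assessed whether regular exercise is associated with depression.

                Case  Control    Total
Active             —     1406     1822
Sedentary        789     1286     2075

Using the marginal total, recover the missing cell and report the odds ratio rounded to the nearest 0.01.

0.48

The missing cell is in the exposed row: 1822 − 1406 = 416.
So a = 416, b = 1406, c = 789, d = 1286.
OR = (a·d)/(b·c) = (416 × 1286) / (1406 × 789) = 534976 / 1109334 = 0.48225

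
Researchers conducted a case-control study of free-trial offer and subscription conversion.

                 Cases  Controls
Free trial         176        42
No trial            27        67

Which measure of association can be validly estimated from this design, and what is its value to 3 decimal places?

10.399

Cells: a = 176, b = 42, c = 27, d = 67.
This is a case-control study: participants were sampled on outcome status, so risks in the source population cannot be estimated directly — relative risk is not valid here. The odds ratio is the appropriate measure.
OR = (a·d)/(b·c) = (176 × 67) / (42 × 27) = 11792 / 1134 = 10.39859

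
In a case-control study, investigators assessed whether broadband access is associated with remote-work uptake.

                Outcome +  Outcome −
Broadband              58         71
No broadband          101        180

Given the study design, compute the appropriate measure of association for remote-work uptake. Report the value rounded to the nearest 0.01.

1.46

Cells: a = 58, b = 71, c = 101, d = 180.
This is a case-control study: participants were sampled on outcome status, so risks in the source population cannot be estimated directly — relative risk is not valid here. The odds ratio is the appropriate measure.
OR = (a·d)/(b·c) = (58 × 180) / (71 × 101) = 10440 / 7171 = 1.45586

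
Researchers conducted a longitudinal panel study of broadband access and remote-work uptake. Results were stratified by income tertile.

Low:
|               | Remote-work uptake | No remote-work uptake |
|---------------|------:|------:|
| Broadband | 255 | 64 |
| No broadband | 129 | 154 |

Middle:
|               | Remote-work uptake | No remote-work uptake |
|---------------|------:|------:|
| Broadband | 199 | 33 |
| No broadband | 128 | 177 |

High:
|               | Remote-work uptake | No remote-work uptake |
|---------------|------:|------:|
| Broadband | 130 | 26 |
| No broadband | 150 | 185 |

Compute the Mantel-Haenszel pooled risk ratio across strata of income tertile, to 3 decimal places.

RR_MH = Σ(aᵢ·n₀ᵢ/nᵢ) / Σ(cᵢ·n₁ᵢ/nᵢ), with n₁ᵢ = aᵢ+bᵢ (exposed), n₀ᵢ = cᵢ+dᵢ (unexposed), nᵢ = n₁ᵢ+n₀ᵢ.
Stratum 1 (Low): n₁ = 319, n₀ = 283, n = 602; a·n₀/n = 255·283/602 = 119.8754; c·n₁/n = 129·319/602 = 68.3571
Stratum 2 (Middle): n₁ = 232, n₀ = 305, n = 537; a·n₀/n = 199·305/537 = 113.0261; c·n₁/n = 128·232/537 = 55.2998
Stratum 3 (High): n₁ = 156, n₀ = 335, n = 491; a·n₀/n = 130·335/491 = 88.6965; c·n₁/n = 150·156/491 = 47.6578
RR_MH = (119.8754 + 113.0261 + 88.6965) / (68.3571 + 55.2998 + 47.6578) = 321.5980 / 171.3148 = 1.87723

1.877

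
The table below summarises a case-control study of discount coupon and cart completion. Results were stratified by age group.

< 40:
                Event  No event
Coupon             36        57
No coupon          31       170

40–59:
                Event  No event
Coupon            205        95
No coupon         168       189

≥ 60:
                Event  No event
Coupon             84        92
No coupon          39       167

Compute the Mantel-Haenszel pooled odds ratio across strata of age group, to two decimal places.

OR_MH = Σ(aᵢdᵢ/nᵢ) / Σ(bᵢcᵢ/nᵢ), where nᵢ is the stratum total.
Stratum 1 (< 40): n = 294; a·d/n = 36·170/294 = 20.8163; b·c/n = 57·31/294 = 6.0102
Stratum 2 (40–59): n = 657; a·d/n = 205·189/657 = 58.9726; b·c/n = 95·168/657 = 24.2922
Stratum 3 (≥ 60): n = 382; a·d/n = 84·167/382 = 36.7225; b·c/n = 92·39/382 = 9.3927
OR_MH = (20.8163 + 58.9726 + 36.7225) / (6.0102 + 24.2922 + 9.3927) = 116.5114 / 39.6951 = 2.93516

2.94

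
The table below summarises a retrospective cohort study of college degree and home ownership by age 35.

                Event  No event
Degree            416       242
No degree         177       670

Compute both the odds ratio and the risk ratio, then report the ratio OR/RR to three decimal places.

2.151

Cells: a = 416, b = 242, c = 177, d = 670.
OR = (416·670)/(242·177) = 278720/42834 = 6.50698
Risk in exposed = 416/658 = 0.63222; risk in unexposed = 177/847 = 0.20897; RR = 3.02536
OR/RR = 6.50698 / 3.02536 = 2.15081
The outcome is not rare, so the OR lies further from 1 than the RR.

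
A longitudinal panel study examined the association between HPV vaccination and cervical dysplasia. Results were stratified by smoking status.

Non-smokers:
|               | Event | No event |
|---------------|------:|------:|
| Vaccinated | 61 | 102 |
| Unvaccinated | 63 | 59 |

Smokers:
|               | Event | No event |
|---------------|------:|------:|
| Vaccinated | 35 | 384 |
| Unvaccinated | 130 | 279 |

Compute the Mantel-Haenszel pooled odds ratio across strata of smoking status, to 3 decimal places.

0.295

OR_MH = Σ(aᵢdᵢ/nᵢ) / Σ(bᵢcᵢ/nᵢ), where nᵢ is the stratum total.
Stratum 1 (Non-smokers): n = 285; a·d/n = 61·59/285 = 12.6281; b·c/n = 102·63/285 = 22.5474
Stratum 2 (Smokers): n = 828; a·d/n = 35·279/828 = 11.7935; b·c/n = 384·130/828 = 60.2899
OR_MH = (12.6281 + 11.7935) / (22.5474 + 60.2899) = 24.4215 / 82.8372 = 0.29481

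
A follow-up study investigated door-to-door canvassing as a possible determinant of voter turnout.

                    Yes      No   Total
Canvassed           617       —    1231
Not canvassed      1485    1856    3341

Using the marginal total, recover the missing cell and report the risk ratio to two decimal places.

1.13

The missing cell is in the exposed row: 1231 − 617 = 614.
So a = 617, b = 614, c = 1485, d = 1856.
RR = [a/(a+b)] / [c/(c+d)] = (617/1231) / (1485/3341) = 0.50122/0.44448 = 1.12766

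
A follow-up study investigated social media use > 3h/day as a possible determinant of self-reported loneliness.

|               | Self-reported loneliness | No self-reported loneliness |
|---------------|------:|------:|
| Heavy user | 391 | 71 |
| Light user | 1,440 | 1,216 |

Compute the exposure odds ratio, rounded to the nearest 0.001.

Cells: a = 391, b = 71, c = 1440, d = 1216.
OR = (a·d)/(b·c) = (391 × 1216) / (71 × 1440) = 475456 / 102240 = 4.65039
The odds of self-reported loneliness are about 4.65 times as high in the heavy user group.

4.650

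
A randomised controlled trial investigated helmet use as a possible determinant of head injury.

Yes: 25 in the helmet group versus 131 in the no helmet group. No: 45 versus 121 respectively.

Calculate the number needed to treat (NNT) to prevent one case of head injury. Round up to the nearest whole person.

Risk in treated group = 25/70 = 0.35714; risk in control = 131/252 = 0.51984.
Absolute risk reduction = 0.51984 − 0.35714 = 0.16270
NNT = 1 / ARR = 1 / 0.16270 = 6.146 → round up → 7

7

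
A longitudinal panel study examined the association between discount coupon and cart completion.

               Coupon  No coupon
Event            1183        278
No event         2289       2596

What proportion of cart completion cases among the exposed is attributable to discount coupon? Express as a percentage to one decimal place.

71.6

Reading the table with exposure as columns: a = 1183 (Coupon, case), b = 2289 (Coupon, non-case), c = 278 (No coupon, case), d = 2596.
Risk in exposed = 1183/3472 = 0.34073; risk in unexposed = 278/2874 = 0.09673.
RR = 0.34073/0.09673 = 3.52247
AR% = (RR − 1)/RR × 100 = (3.52247 − 1)/3.52247 × 100 = 71.6108%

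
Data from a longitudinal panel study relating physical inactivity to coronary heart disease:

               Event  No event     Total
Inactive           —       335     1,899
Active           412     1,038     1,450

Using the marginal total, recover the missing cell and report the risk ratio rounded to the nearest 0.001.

The missing cell is in the exposed row: 1899 − 335 = 1564.
So a = 1564, b = 335, c = 412, d = 1038.
RR = [a/(a+b)] / [c/(c+d)] = (1564/1899) / (412/1450) = 0.82359/0.28414 = 2.89856

2.899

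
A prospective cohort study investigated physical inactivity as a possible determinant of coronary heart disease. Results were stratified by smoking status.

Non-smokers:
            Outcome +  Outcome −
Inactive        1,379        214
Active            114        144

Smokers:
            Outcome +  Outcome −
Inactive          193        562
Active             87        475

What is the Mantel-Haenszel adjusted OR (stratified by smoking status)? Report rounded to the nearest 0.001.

3.516

OR_MH = Σ(aᵢdᵢ/nᵢ) / Σ(bᵢcᵢ/nᵢ), where nᵢ is the stratum total.
Stratum 1 (Non-smokers): n = 1851; a·d/n = 1379·144/1851 = 107.2804; b·c/n = 214·114/1851 = 13.1799
Stratum 2 (Smokers): n = 1317; a·d/n = 193·475/1317 = 69.6090; b·c/n = 562·87/1317 = 37.1253
OR_MH = (107.2804 + 69.6090) / (13.1799 + 37.1253) = 176.8893 / 50.3052 = 3.51632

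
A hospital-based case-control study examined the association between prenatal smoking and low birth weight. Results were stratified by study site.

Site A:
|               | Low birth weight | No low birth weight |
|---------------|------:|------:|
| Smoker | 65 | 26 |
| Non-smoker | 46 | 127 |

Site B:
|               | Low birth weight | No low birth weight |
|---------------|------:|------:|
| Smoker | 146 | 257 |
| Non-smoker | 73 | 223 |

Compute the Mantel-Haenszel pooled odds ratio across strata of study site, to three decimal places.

OR_MH = Σ(aᵢdᵢ/nᵢ) / Σ(bᵢcᵢ/nᵢ), where nᵢ is the stratum total.
Stratum 1 (Site A): n = 264; a·d/n = 65·127/264 = 31.2689; b·c/n = 26·46/264 = 4.5303
Stratum 2 (Site B): n = 699; a·d/n = 146·223/699 = 46.5780; b·c/n = 257·73/699 = 26.8398
OR_MH = (31.2689 + 46.5780) / (4.5303 + 26.8398) = 77.8469 / 31.3701 = 2.48157

2.482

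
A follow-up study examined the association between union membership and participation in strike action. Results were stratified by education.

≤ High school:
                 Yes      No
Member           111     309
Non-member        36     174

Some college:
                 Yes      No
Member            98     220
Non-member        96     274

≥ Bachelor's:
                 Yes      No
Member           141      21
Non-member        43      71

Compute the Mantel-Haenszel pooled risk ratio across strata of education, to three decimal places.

RR_MH = Σ(aᵢ·n₀ᵢ/nᵢ) / Σ(cᵢ·n₁ᵢ/nᵢ), with n₁ᵢ = aᵢ+bᵢ (exposed), n₀ᵢ = cᵢ+dᵢ (unexposed), nᵢ = n₁ᵢ+n₀ᵢ.
Stratum 1 (≤ High school): n₁ = 420, n₀ = 210, n = 630; a·n₀/n = 111·210/630 = 37.0000; c·n₁/n = 36·420/630 = 24.0000
Stratum 2 (Some college): n₁ = 318, n₀ = 370, n = 688; a·n₀/n = 98·370/688 = 52.7035; c·n₁/n = 96·318/688 = 44.3721
Stratum 3 (≥ Bachelor's): n₁ = 162, n₀ = 114, n = 276; a·n₀/n = 141·114/276 = 58.2391; c·n₁/n = 43·162/276 = 25.2391
RR_MH = (37.0000 + 52.7035 + 58.2391) / (24.0000 + 44.3721 + 25.2391) = 147.9426 / 93.6112 = 1.58039

1.580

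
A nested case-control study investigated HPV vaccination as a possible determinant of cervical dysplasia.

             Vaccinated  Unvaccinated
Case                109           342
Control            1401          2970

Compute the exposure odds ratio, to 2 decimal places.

0.68

Reading the table with exposure as columns: a = 109 (Vaccinated, case), b = 1401 (Vaccinated, non-case), c = 342 (Unvaccinated, case), d = 2970.
OR = (a·d)/(b·c) = (109 × 2970) / (1401 × 342) = 323730 / 479142 = 0.67565
Exposure is associated with lower odds of cervical dysplasia (OR = 0.68 < 1).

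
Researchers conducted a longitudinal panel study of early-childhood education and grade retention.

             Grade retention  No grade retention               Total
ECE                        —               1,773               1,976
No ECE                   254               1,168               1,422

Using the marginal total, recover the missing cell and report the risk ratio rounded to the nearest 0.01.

0.58

The missing cell is in the exposed row: 1976 − 1773 = 203.
So a = 203, b = 1773, c = 254, d = 1168.
RR = [a/(a+b)] / [c/(c+d)] = (203/1976) / (254/1422) = 0.10273/0.17862 = 0.57514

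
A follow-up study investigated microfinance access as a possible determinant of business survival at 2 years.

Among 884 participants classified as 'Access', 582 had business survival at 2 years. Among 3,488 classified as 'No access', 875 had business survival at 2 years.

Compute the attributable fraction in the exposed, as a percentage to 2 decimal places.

61.90

From the description: a = 582, b = 302, c = 875, d = 2613.
Risk in exposed = 582/884 = 0.65837; risk in unexposed = 875/3488 = 0.25086.
RR = 0.65837/0.25086 = 2.62446
AR% = (RR − 1)/RR × 100 = (2.62446 − 1)/2.62446 × 100 = 61.8969%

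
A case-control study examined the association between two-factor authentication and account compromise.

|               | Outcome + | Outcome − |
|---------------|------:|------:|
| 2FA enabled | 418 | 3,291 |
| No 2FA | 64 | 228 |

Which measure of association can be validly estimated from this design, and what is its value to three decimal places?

Cells: a = 418, b = 3291, c = 64, d = 228.
This is a case-control study: participants were sampled on outcome status, so risks in the source population cannot be estimated directly — relative risk is not valid here. The odds ratio is the appropriate measure.
OR = (a·d)/(b·c) = (418 × 228) / (3291 × 64) = 95304 / 210624 = 0.45248

0.452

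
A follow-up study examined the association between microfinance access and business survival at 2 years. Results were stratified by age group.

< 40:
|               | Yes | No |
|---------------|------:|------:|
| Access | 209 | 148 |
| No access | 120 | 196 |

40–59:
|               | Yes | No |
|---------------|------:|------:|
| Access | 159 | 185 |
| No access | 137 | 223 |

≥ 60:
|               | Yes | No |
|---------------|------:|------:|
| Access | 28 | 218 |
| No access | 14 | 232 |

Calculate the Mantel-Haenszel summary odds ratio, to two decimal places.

OR_MH = Σ(aᵢdᵢ/nᵢ) / Σ(bᵢcᵢ/nᵢ), where nᵢ is the stratum total.
Stratum 1 (< 40): n = 673; a·d/n = 209·196/673 = 60.8678; b·c/n = 148·120/673 = 26.3893
Stratum 2 (40–59): n = 704; a·d/n = 159·223/704 = 50.3651; b·c/n = 185·137/704 = 36.0014
Stratum 3 (≥ 60): n = 492; a·d/n = 28·232/492 = 13.2033; b·c/n = 218·14/492 = 6.2033
OR_MH = (60.8678 + 50.3651 + 13.2033) / (26.3893 + 36.0014 + 6.2033) = 124.4361 / 68.5940 = 1.81410

1.81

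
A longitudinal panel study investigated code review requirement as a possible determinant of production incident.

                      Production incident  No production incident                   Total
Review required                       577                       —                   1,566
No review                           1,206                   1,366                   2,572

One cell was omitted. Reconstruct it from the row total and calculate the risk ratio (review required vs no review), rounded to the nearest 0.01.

The missing cell is in the exposed row: 1566 − 577 = 989.
So a = 577, b = 989, c = 1206, d = 1366.
RR = [a/(a+b)] / [c/(c+d)] = (577/1566) / (1206/2572) = 0.36845/0.46890 = 0.78579

0.79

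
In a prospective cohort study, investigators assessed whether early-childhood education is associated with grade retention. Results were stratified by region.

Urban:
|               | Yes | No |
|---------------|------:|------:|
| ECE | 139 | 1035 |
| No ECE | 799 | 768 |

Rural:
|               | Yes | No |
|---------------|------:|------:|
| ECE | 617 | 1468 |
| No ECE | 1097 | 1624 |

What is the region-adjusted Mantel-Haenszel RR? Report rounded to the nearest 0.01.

0.52

RR_MH = Σ(aᵢ·n₀ᵢ/nᵢ) / Σ(cᵢ·n₁ᵢ/nᵢ), with n₁ᵢ = aᵢ+bᵢ (exposed), n₀ᵢ = cᵢ+dᵢ (unexposed), nᵢ = n₁ᵢ+n₀ᵢ.
Stratum 1 (Urban): n₁ = 1174, n₀ = 1567, n = 2741; a·n₀/n = 139·1567/2741 = 79.4648; c·n₁/n = 799·1174/2741 = 342.2204
Stratum 2 (Rural): n₁ = 2085, n₀ = 2721, n = 4806; a·n₀/n = 617·2721/4806 = 349.3252; c·n₁/n = 1097·2085/4806 = 475.9145
RR_MH = (79.4648 + 349.3252) / (342.2204 + 475.9145) = 428.7900 / 818.1348 = 0.52411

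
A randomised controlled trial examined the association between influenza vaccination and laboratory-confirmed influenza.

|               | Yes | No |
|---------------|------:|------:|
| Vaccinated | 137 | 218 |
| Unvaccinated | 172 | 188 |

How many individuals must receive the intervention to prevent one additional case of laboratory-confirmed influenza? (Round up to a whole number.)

11

Risk in treated group = 137/355 = 0.38592; risk in control = 172/360 = 0.47778.
Absolute risk reduction = 0.47778 − 0.38592 = 0.09186
NNT = 1 / ARR = 1 / 0.09186 = 10.886 → round up → 11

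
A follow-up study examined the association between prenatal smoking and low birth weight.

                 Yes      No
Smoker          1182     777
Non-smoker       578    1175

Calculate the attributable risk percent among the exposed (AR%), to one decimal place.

Cells: a = 1182, b = 777, c = 578, d = 1175.
Risk in exposed = 1182/1959 = 0.60337; risk in unexposed = 578/1753 = 0.32972.
RR = 0.60337/0.32972 = 1.82994
AR% = (RR − 1)/RR × 100 = (1.82994 − 1)/1.82994 × 100 = 45.3534%

45.4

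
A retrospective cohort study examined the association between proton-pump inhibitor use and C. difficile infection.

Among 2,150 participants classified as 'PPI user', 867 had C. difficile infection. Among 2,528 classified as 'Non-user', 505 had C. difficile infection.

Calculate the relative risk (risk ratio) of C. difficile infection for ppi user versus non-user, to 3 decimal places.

From the description: a = 867, b = 1283, c = 505, d = 2023.
Risk in exposed = 867/2150 = 0.40326; risk in unexposed = 505/2528 = 0.19976.
RR = 0.40326 / 0.19976 = 2.01867
The risk among the exposed is 2.02 times that among the unexposed.

2.019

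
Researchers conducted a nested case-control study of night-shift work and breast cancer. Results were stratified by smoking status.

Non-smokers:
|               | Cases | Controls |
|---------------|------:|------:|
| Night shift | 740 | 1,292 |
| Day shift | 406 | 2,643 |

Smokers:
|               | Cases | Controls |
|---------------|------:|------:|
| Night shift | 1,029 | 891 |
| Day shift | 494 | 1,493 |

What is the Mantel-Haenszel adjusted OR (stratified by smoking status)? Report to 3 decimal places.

OR_MH = Σ(aᵢdᵢ/nᵢ) / Σ(bᵢcᵢ/nᵢ), where nᵢ is the stratum total.
Stratum 1 (Non-smokers): n = 5081; a·d/n = 740·2643/5081 = 384.9282; b·c/n = 1292·406/5081 = 103.2379
Stratum 2 (Smokers): n = 3907; a·d/n = 1029·1493/3907 = 393.2165; b·c/n = 891·494/3907 = 112.6578
OR_MH = (384.9282 + 393.2165) / (103.2379 + 112.6578) = 778.1447 / 215.8957 = 3.60426

3.604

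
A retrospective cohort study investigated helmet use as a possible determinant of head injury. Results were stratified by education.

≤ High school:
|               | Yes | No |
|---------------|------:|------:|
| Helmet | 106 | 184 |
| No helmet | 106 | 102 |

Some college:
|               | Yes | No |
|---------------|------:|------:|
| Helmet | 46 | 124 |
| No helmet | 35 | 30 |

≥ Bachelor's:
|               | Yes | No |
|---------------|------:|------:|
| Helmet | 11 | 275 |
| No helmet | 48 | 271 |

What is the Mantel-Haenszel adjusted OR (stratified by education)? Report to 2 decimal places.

0.41

OR_MH = Σ(aᵢdᵢ/nᵢ) / Σ(bᵢcᵢ/nᵢ), where nᵢ is the stratum total.
Stratum 1 (≤ High school): n = 498; a·d/n = 106·102/498 = 21.7108; b·c/n = 184·106/498 = 39.1647
Stratum 2 (Some college): n = 235; a·d/n = 46·30/235 = 5.8723; b·c/n = 124·35/235 = 18.4681
Stratum 3 (≥ Bachelor's): n = 605; a·d/n = 11·271/605 = 4.9273; b·c/n = 275·48/605 = 21.8182
OR_MH = (21.7108 + 5.8723 + 4.9273) / (39.1647 + 18.4681 + 21.8182) = 32.5105 / 79.4509 = 0.40919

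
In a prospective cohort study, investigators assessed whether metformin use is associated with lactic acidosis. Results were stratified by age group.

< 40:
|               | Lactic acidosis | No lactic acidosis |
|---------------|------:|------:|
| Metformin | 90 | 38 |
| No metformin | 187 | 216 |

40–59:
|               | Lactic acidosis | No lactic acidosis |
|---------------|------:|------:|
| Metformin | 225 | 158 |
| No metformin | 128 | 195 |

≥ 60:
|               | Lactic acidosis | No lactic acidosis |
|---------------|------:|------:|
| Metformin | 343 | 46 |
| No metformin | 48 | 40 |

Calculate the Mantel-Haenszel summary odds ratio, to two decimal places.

OR_MH = Σ(aᵢdᵢ/nᵢ) / Σ(bᵢcᵢ/nᵢ), where nᵢ is the stratum total.
Stratum 1 (< 40): n = 531; a·d/n = 90·216/531 = 36.6102; b·c/n = 38·187/531 = 13.3823
Stratum 2 (40–59): n = 706; a·d/n = 225·195/706 = 62.1459; b·c/n = 158·128/706 = 28.6459
Stratum 3 (≥ 60): n = 477; a·d/n = 343·40/477 = 28.7631; b·c/n = 46·48/477 = 4.6289
OR_MH = (36.6102 + 62.1459 + 28.7631) / (13.3823 + 28.6459 + 4.6289) = 127.5192 / 46.6571 = 2.73311

2.73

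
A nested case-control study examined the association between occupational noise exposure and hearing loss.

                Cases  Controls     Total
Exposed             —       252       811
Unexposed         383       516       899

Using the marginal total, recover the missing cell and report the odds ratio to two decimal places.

2.99

The missing cell is in the exposed row: 811 − 252 = 559.
So a = 559, b = 252, c = 383, d = 516.
OR = (a·d)/(b·c) = (559 × 516) / (252 × 383) = 288444 / 96516 = 2.98856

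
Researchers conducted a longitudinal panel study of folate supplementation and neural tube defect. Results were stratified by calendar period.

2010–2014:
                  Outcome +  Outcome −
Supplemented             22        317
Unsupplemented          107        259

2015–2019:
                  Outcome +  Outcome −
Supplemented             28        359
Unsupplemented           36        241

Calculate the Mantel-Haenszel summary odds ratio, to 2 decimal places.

0.27

OR_MH = Σ(aᵢdᵢ/nᵢ) / Σ(bᵢcᵢ/nᵢ), where nᵢ is the stratum total.
Stratum 1 (2010–2014): n = 705; a·d/n = 22·259/705 = 8.0823; b·c/n = 317·107/705 = 48.1121
Stratum 2 (2015–2019): n = 664; a·d/n = 28·241/664 = 10.1627; b·c/n = 359·36/664 = 19.4639
OR_MH = (8.0823 + 10.1627) / (48.1121 + 19.4639) = 18.2449 / 67.5759 = 0.26999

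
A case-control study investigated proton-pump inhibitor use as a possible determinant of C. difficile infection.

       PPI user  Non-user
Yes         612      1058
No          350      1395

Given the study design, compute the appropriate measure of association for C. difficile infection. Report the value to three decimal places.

2.306

Reading the table with exposure as columns: a = 612 (PPI user, case), b = 350 (PPI user, non-case), c = 1058 (Non-user, case), d = 1395.
This is a case-control study: participants were sampled on outcome status, so risks in the source population cannot be estimated directly — relative risk is not valid here. The odds ratio is the appropriate measure.
OR = (a·d)/(b·c) = (612 × 1395) / (350 × 1058) = 853740 / 370300 = 2.30554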